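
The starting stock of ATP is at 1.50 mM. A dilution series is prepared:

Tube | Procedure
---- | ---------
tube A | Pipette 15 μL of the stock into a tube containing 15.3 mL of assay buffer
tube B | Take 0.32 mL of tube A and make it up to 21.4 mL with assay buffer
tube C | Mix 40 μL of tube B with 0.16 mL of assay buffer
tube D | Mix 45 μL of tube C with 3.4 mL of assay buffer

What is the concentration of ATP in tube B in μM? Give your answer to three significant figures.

0.0220 μM

Step 1: 15 μL + 15.3 mL = 15315 μL total → factor 15315/15 = 1021
Step 2: 0.32 mL brought to 21.4 mL → factor 21.4/0.32 = 66.875
Dilution factor through tube B = 1021 × 66.875 = 68279
[tube B] = 1.50 mM / 68279 = 2.197 × 10^-5 mM = 0.0220 μM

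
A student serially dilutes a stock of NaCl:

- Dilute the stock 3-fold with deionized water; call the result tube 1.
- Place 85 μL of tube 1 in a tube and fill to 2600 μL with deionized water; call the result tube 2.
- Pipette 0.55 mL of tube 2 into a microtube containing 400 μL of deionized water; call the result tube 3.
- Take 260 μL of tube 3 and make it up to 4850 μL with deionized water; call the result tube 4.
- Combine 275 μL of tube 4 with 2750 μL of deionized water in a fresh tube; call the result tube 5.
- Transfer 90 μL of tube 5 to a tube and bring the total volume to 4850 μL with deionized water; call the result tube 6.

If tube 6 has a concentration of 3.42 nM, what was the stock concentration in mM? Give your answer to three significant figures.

5.99 mM

Step 1: 3-fold → factor 3
Step 2: 85 μL brought to 2600 μL → factor 2600/85 = 30.588
Step 3: 0.55 mL + 400 μL = 0.95 mL total → factor 0.95/0.55 = 1.7273
Step 4: 260 μL brought to 4850 μL → factor 4850/260 = 18.654
Step 5: 275 μL + 2750 μL = 3025 μL total → factor 3025/275 = 11
Step 6: 90 μL brought to 4850 μL → factor 4850/90 = 53.889
Overall dilution factor = 3 × 30.588 × 1.7273 × 18.654 × 11 × 53.889 = 1.7527 × 10^6
Stock = 3.42 nM × 1.7527 × 10^6 = 5.994 × 10^6 nM = 5.99 mM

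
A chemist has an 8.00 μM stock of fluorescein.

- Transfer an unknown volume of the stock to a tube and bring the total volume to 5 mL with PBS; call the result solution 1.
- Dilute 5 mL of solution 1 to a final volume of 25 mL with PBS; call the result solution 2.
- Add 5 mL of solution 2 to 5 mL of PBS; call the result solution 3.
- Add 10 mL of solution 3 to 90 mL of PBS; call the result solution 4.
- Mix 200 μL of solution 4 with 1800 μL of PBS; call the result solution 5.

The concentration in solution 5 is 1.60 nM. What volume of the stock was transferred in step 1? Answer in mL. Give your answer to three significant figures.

Step 1: v brought to 5 mL → factor = 5 mL/v
Step 2: 5 mL brought to 25 mL → factor 25/5 = 5
Step 3: 5 mL + 5 mL = 10 mL total → factor 10/5 = 2
Step 4: 10 mL + 90 mL = 100 mL total → factor 100/10 = 10
Step 5: 200 μL + 1800 μL = 2000 μL total → factor 2000/200 = 10
Product of known-step factors = 1000
Overall factor = 8.00 μM / (1.60 nM) = 5000
Step-1 factor = 5000 / 1000 = 5
v = 5 mL / 5 = 1.00 mL

1.00 mL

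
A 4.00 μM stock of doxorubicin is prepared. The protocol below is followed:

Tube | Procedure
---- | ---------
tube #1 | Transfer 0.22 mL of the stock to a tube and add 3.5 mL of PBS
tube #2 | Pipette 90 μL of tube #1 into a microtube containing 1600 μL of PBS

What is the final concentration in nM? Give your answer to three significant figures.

12.6 nM

Step 1: 0.22 mL + 3.5 mL = 3.72 mL total → factor 3.72/0.22 = 16.909
Step 2: 90 μL + 1600 μL = 1690 μL total → factor 1690/90 = 18.778
Overall dilution factor = 16.909 × 18.778 = 317.52
Final = 4.00 μM / 317.52 = 0.01260 μM = 12.6 nM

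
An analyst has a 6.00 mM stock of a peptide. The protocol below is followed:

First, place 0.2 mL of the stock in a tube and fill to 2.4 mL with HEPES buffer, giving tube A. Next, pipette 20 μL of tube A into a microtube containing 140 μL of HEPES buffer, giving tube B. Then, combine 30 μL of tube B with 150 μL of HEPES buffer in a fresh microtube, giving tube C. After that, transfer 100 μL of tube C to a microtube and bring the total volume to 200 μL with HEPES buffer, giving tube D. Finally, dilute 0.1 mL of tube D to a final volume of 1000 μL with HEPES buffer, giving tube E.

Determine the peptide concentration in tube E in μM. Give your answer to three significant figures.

0.521 μM

Step 1: 0.2 mL brought to 2.4 mL → factor 2.4/0.2 = 12
Step 2: 20 μL + 140 μL = 160 μL total → factor 160/20 = 8
Step 3: 30 μL + 150 μL = 180 μL total → factor 180/30 = 6
Step 4: 100 μL brought to 200 μL → factor 200/100 = 2
Step 5: 0.1 mL brought to 1000 μL → factor 1/0.1 = 10
Overall dilution factor = 12 × 8 × 6 × 2 × 10 = 11520
Final = 6.00 mM / 11520 = 0.0005208 mM = 0.521 μM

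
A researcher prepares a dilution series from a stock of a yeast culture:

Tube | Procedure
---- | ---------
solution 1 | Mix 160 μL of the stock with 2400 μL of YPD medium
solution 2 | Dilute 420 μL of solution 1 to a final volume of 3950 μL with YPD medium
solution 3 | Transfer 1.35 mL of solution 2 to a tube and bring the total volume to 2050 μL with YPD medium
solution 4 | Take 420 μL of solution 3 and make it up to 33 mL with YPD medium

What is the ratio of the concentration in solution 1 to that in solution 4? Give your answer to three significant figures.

1.12 × 10^3

Step 1: 160 μL + 2400 μL = 2560 μL total → factor 2560/160 = 16
Step 2: 420 μL brought to 3950 μL → factor 3950/420 = 9.4048
Step 3: 1.35 mL brought to 2050 μL → factor 2.05/1.35 = 1.5185
Step 4: 420 μL brought to 33 mL → factor 33000/420 = 78.571
Dilution factor to solution 1 = 16; to solution 4 = 17954
[solution 1]/[solution 4] = (factor to solution 4)/(factor to solution 1) = 17954/16 = 1.12 × 10^3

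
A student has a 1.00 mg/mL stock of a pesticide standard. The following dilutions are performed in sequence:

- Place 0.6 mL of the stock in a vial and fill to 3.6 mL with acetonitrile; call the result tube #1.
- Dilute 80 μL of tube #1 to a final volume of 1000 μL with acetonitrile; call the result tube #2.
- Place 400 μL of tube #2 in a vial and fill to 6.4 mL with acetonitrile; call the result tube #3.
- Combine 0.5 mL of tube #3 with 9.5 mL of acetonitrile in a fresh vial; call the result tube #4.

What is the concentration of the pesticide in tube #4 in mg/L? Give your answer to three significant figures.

Step 1: 0.6 mL brought to 3.6 mL → factor 3.6/0.6 = 6
Step 2: 80 μL brought to 1000 μL → factor 1000/80 = 12.5
Step 3: 400 μL brought to 6.4 mL → factor 6400/400 = 16
Step 4: 0.5 mL + 9.5 mL = 10 mL total → factor 10/0.5 = 20
Overall dilution factor = 6 × 12.5 × 16 × 20 = 24000
Final = 1.00 mg/mL / 24000 = 4.167 × 10^-5 mg/mL = 0.0417 mg/L

0.0417 mg/L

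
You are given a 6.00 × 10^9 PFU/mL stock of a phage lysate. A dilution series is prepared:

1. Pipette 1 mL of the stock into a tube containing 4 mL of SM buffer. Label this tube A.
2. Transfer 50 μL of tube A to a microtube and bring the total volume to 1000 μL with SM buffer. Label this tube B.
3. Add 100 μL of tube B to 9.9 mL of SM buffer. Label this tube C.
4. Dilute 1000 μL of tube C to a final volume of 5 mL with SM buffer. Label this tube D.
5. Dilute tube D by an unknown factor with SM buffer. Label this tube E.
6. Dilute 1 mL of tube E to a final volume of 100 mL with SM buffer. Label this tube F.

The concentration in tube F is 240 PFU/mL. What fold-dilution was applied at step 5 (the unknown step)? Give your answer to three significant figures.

5.00-fold

Step 1: 1 mL + 4 mL = 5 mL total → factor 5/1 = 5
Step 2: 50 μL brought to 1000 μL → factor 1000/50 = 20
Step 3: 100 μL + 9.9 mL = 10000 μL total → factor 10000/100 = 100
Step 4: 1000 μL brought to 5 mL → factor 5000/1000 = 5
Step 5: unknown factor x
Step 6: 1 mL brought to 100 mL → factor 100/1 = 100
Product of known-step factors = 5 × 10^6
Overall factor = 6.00 × 10^9 PFU/mL / (240 PFU/mL) = 2.5 × 10^7
x = 2.5 × 10^7 / 5 × 10^6 = 5.00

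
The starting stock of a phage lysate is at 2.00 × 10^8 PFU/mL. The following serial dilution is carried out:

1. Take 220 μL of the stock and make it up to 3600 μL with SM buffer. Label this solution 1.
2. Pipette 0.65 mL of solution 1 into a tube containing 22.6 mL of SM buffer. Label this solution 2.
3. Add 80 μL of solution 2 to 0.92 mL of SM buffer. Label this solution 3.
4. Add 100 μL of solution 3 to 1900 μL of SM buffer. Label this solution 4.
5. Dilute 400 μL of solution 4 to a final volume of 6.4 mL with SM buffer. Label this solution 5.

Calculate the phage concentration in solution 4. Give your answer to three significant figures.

1.37 × 10^3 PFU/mL

Step 1: 220 μL brought to 3600 μL → factor 3600/220 = 16.364
Step 2: 0.65 mL + 22.6 mL = 23.25 mL total → factor 23.25/0.65 = 35.769
Step 3: 80 μL + 0.92 mL = 1000 μL total → factor 1000/80 = 12.5
Step 4: 100 μL + 1900 μL = 2000 μL total → factor 2000/100 = 20
Dilution factor through solution 4 = 16.364 × 35.769 × 12.5 × 20 = 1.4633 × 10^5
[solution 4] = 2.00 × 10^8 PFU/mL / 1.4633 × 10^5 = 1.37 × 10^3 PFU/mL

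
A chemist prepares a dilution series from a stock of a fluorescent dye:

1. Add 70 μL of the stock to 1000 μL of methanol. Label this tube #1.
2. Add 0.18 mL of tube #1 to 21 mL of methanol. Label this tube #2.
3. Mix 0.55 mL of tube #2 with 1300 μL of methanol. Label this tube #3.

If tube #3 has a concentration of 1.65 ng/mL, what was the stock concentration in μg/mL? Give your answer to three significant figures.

9.98 μg/mL

Step 1: 70 μL + 1000 μL = 1070 μL total → factor 1070/70 = 15.286
Step 2: 0.18 mL + 21 mL = 21.18 mL total → factor 21.18/0.18 = 117.67
Step 3: 0.55 mL + 1300 μL = 1.85 mL total → factor 1.85/0.55 = 3.3636
Overall dilution factor = 15.286 × 117.67 × 3.3636 = 6049.9
Stock = 1.65 ng/mL × 6049.9 = 9982 ng/mL = 9.98 μg/mL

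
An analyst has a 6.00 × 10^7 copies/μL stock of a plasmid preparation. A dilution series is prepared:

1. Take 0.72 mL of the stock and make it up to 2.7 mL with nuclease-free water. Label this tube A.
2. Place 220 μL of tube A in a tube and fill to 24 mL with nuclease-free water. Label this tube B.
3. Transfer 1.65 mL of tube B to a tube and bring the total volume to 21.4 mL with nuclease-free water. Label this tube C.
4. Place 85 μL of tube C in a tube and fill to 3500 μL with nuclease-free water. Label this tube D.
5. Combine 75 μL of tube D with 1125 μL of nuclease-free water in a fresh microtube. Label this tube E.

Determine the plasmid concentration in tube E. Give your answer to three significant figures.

Step 1: 0.72 mL brought to 2.7 mL → factor 2.7/0.72 = 3.75
Step 2: 220 μL brought to 24 mL → factor 24000/220 = 109.09
Step 3: 1.65 mL brought to 21.4 mL → factor 21.4/1.65 = 12.97
Step 4: 85 μL brought to 3500 μL → factor 3500/85 = 41.176
Step 5: 75 μL + 1125 μL = 1200 μL total → factor 1200/75 = 16
Overall dilution factor = 3.75 × 109.09 × 12.97 × 41.176 × 16 = 3.4956 × 10^6
Final = 6.00 × 10^7 copies/μL / 3.4956 × 10^6 = 17.2 copies/μL

17.2 copies/μL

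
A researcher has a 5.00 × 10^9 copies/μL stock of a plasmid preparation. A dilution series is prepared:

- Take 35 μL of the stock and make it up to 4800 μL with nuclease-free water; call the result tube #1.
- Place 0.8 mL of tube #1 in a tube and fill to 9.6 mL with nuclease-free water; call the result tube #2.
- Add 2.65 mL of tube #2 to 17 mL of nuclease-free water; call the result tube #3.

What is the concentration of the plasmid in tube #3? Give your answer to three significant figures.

4.10 × 10^5 copies/μL

Step 1: 35 μL brought to 4800 μL → factor 4800/35 = 137.14
Step 2: 0.8 mL brought to 9.6 mL → factor 9.6/0.8 = 12
Step 3: 2.65 mL + 17 mL = 19.65 mL total → factor 19.65/2.65 = 7.4151
Overall dilution factor = 137.14 × 12 × 7.4151 = 12203
Final = 5.00 × 10^9 copies/μL / 12203 = 4.10 × 10^5 copies/μL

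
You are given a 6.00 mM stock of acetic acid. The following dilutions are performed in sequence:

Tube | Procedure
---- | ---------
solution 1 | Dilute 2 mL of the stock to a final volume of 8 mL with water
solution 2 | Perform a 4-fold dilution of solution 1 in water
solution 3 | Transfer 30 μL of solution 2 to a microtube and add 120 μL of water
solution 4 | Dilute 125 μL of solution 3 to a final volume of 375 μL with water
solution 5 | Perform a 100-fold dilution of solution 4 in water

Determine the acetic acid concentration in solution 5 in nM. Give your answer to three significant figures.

250 nM

Step 1: 2 mL brought to 8 mL → factor 8/2 = 4
Step 2: 4-fold → factor 4
Step 3: 30 μL + 120 μL = 150 μL total → factor 150/30 = 5
Step 4: 125 μL brought to 375 μL → factor 375/125 = 3
Step 5: 100-fold → factor 100
Overall dilution factor = 4 × 4 × 5 × 3 × 100 = 24000
Final = 6.00 mM / 24000 = 0.0002500 mM = 250 nM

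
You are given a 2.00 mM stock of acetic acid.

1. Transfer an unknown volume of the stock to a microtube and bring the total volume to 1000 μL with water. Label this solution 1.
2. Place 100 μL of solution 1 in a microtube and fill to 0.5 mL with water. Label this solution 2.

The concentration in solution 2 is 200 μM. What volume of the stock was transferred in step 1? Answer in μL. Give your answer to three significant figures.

Step 1: v brought to 1000 μL → factor = 1000 μL/v
Step 2: 100 μL brought to 0.5 mL → factor 500/100 = 5
Product of known-step factors = 5
Overall factor = 2.00 mM / (200 μM) = 10
Step-1 factor = 10 / 5 = 2
v = 1000 μL / 2 = 500 μL

500 μL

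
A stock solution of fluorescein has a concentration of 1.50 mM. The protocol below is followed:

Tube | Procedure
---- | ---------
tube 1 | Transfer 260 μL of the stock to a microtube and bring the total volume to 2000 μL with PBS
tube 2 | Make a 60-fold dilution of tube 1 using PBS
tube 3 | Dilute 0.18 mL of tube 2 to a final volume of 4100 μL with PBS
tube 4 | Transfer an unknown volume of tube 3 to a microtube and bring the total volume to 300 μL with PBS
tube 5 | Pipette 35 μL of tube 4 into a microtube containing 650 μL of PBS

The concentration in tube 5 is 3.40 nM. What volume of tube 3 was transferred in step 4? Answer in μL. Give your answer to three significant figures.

140 μL

Step 1: 260 μL brought to 2000 μL → factor 2000/260 = 7.6923
Step 2: 60-fold → factor 60
Step 3: 0.18 mL brought to 4100 μL → factor 4.1/0.18 = 22.778
Step 4: v brought to 300 μL → factor = 300 μL/v
Step 5: 35 μL + 650 μL = 685 μL total → factor 685/35 = 19.571
Product of known-step factors = 2.0575 × 10^5
Overall factor = 1.50 mM / (3.40 nM) = 4.4118 × 10^5
Step-4 factor = 4.4118 × 10^5 / 2.0575 × 10^5 = 2.1442
v = 300 μL / 2.1442 = 140 μL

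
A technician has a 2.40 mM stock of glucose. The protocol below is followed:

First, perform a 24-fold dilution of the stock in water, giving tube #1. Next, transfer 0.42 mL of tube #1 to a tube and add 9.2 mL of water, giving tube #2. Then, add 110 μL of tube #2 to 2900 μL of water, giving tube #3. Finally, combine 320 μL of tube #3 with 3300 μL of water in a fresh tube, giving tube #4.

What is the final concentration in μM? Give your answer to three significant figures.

Step 1: 24-fold → factor 24
Step 2: 0.42 mL + 9.2 mL = 9.62 mL total → factor 9.62/0.42 = 22.905
Step 3: 110 μL + 2900 μL = 3010 μL total → factor 3010/110 = 27.364
Step 4: 320 μL + 3300 μL = 3620 μL total → factor 3620/320 = 11.312
Overall dilution factor = 24 × 22.905 × 27.364 × 11.312 = 1.7016 × 10^5
Final = 2.40 mM / 1.7016 × 10^5 = 1.410 × 10^-5 mM = 0.0141 μM

0.0141 μM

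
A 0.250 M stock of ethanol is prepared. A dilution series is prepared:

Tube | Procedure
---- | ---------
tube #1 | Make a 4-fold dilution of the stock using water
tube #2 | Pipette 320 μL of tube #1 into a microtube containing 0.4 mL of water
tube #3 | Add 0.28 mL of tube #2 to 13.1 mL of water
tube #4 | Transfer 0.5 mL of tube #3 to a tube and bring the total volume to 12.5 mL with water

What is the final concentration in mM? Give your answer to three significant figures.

0.0233 mM

Step 1: 4-fold → factor 4
Step 2: 320 μL + 0.4 mL = 720 μL total → factor 720/320 = 2.25
Step 3: 0.28 mL + 13.1 mL = 13.38 mL total → factor 13.38/0.28 = 47.786
Step 4: 0.5 mL brought to 12.5 mL → factor 12.5/0.5 = 25
Overall dilution factor = 4 × 2.25 × 47.786 × 25 = 10752
Final = 0.250 M / 10752 = 2.325 × 10^-5 M = 0.0233 mM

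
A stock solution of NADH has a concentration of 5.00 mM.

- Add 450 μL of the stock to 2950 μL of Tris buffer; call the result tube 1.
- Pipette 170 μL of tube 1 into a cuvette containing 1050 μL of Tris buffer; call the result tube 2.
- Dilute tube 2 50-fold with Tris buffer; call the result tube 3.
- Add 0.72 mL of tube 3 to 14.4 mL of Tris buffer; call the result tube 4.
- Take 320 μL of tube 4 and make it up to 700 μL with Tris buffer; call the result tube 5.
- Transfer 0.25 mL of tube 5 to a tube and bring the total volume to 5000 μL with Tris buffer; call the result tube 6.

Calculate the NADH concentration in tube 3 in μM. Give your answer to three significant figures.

1.84 μM

Step 1: 450 μL + 2950 μL = 3400 μL total → factor 3400/450 = 7.5556
Step 2: 170 μL + 1050 μL = 1220 μL total → factor 1220/170 = 7.1765
Step 3: 50-fold → factor 50
Dilution factor through tube 3 = 7.5556 × 7.1765 × 50 = 2711.1
[tube 3] = 5.00 mM / 2711.1 = 0.001844 mM = 1.84 μM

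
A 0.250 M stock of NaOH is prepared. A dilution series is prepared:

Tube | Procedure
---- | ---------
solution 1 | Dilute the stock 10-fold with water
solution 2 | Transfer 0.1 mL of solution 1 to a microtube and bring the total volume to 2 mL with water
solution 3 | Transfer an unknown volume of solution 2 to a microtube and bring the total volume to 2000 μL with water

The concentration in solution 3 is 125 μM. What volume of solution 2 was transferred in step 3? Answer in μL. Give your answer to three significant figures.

Step 1: 10-fold → factor 10
Step 2: 0.1 mL brought to 2 mL → factor 2/0.1 = 20
Step 3: v brought to 2000 μL → factor = 2000 μL/v
Product of known-step factors = 200
Overall factor = 0.250 M / (125 μM) = 2000
Step-3 factor = 2000 / 200 = 10
v = 2000 μL / 10 = 200 μL

200 μL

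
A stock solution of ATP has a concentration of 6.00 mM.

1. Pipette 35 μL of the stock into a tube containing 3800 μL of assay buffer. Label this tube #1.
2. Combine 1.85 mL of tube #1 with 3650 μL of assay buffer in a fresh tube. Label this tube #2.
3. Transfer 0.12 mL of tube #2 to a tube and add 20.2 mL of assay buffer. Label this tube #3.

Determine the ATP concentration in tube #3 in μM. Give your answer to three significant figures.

0.109 μM

Step 1: 35 μL + 3800 μL = 3835 μL total → factor 3835/35 = 109.57
Step 2: 1.85 mL + 3650 μL = 5.5 mL total → factor 5.5/1.85 = 2.973
Step 3: 0.12 mL + 20.2 mL = 20.32 mL total → factor 20.32/0.12 = 169.33
Overall dilution factor = 109.57 × 2.973 × 169.33 = 55161
Final = 6.00 mM / 55161 = 0.0001088 mM = 0.109 μM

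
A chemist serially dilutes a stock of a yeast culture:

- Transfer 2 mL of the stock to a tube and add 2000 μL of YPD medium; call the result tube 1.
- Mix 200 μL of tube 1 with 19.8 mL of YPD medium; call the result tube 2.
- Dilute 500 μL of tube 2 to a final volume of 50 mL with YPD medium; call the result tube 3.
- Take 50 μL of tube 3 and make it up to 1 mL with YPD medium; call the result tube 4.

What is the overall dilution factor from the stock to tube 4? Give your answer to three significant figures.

4.00 × 10^5

Step 1: 2 mL + 2000 μL = 4 mL total → factor 4/2 = 2
Step 2: 200 μL + 19.8 mL = 20000 μL total → factor 20000/200 = 100
Step 3: 500 μL brought to 50 mL → factor 50000/500 = 100
Step 4: 50 μL brought to 1 mL → factor 1000/50 = 20
Overall dilution factor = 2 × 100 × 100 × 20 = 4 × 10^5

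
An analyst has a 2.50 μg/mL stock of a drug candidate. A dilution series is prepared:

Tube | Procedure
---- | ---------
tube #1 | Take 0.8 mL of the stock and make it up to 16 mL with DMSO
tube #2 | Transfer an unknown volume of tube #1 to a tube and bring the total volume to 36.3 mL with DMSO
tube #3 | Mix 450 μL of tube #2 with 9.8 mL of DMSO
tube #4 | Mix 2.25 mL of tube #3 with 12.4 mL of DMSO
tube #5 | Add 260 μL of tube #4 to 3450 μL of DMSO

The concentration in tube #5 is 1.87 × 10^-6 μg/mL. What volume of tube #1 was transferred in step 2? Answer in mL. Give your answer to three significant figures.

1.15 mL

Step 1: 0.8 mL brought to 16 mL → factor 16/0.8 = 20
Step 2: v brought to 36.3 mL → factor = 36.3 mL/v
Step 3: 450 μL + 9.8 mL = 10250 μL total → factor 10250/450 = 22.778
Step 4: 2.25 mL + 12.4 mL = 14.65 mL total → factor 14.65/2.25 = 6.5111
Step 5: 260 μL + 3450 μL = 3710 μL total → factor 3710/260 = 14.269
Product of known-step factors = 42325
Overall factor = 2.50 μg/mL / (1.87 × 10^-6 μg/mL) = 1.3369 × 10^6
Step-2 factor = 1.3369 × 10^6 / 42325 = 31.586
v = 36.3 mL / 31.586 = 1.15 mL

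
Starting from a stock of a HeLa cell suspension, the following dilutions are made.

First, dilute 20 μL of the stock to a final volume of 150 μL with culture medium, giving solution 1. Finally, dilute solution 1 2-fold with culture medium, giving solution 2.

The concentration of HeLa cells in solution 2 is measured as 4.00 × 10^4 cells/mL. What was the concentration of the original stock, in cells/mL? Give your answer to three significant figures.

Step 1: 20 μL brought to 150 μL → factor 150/20 = 7.5
Step 2: 2-fold → factor 2
Overall dilution factor = 7.5 × 2 = 15
Stock = 4.00 × 10^4 cells/mL × 15 = 6.00 × 10^5 cells/mL

6.00 × 10^5 cells/mL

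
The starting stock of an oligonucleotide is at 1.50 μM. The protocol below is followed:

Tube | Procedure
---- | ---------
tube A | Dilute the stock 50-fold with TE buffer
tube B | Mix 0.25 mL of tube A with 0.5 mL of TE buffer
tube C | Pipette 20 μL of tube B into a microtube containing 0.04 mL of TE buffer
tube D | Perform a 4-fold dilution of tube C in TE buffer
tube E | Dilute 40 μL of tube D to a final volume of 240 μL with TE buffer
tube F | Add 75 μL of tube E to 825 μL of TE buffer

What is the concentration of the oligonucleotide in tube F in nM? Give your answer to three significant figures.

0.0116 nM

Step 1: 50-fold → factor 50
Step 2: 0.25 mL + 0.5 mL = 0.75 mL total → factor 0.75/0.25 = 3
Step 3: 20 μL + 0.04 mL = 60 μL total → factor 60/20 = 3
Step 4: 4-fold → factor 4
Step 5: 40 μL brought to 240 μL → factor 240/40 = 6
Step 6: 75 μL + 825 μL = 900 μL total → factor 900/75 = 12
Overall dilution factor = 50 × 3 × 3 × 4 × 6 × 12 = 1.296 × 10^5
Final = 1.50 μM / 1.296 × 10^5 = 1.157 × 10^-5 μM = 0.0116 nM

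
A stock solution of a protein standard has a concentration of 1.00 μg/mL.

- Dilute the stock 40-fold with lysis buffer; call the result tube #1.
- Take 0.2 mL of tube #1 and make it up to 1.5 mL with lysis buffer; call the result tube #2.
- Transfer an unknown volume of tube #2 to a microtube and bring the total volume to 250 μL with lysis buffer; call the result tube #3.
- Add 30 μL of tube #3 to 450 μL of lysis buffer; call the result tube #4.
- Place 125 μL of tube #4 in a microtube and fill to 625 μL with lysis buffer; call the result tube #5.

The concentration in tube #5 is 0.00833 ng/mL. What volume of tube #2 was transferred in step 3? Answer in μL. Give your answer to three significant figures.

50.0 μL

Step 1: 40-fold → factor 40
Step 2: 0.2 mL brought to 1.5 mL → factor 1.5/0.2 = 7.5
Step 3: v brought to 250 μL → factor = 250 μL/v
Step 4: 30 μL + 450 μL = 480 μL total → factor 480/30 = 16
Step 5: 125 μL brought to 625 μL → factor 625/125 = 5
Product of known-step factors = 24000
Overall factor = 1.00 μg/mL / (0.00833 ng/mL) = 1.2005 × 10^5
Step-3 factor = 1.2005 × 10^5 / 24000 = 5.002
v = 250 μL / 5.002 = 50.0 μL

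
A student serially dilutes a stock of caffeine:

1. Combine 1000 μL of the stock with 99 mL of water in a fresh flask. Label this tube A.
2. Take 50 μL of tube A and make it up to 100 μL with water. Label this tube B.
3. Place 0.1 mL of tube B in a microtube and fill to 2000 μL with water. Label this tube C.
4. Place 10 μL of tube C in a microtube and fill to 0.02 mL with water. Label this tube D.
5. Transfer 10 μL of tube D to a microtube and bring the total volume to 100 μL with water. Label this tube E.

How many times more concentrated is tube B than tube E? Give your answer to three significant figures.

Step 1: 1000 μL + 99 mL = 1 × 10^5 μL total → factor 1 × 10^5/1000 = 100
Step 2: 50 μL brought to 100 μL → factor 100/50 = 2
Step 3: 0.1 mL brought to 2000 μL → factor 2/0.1 = 20
Step 4: 10 μL brought to 0.02 mL → factor 20/10 = 2
Step 5: 10 μL brought to 100 μL → factor 100/10 = 10
Dilution factor to tube B = 200; to tube E = 80000
[tube B]/[tube E] = (factor to tube E)/(factor to tube B) = 80000/200 = 400

400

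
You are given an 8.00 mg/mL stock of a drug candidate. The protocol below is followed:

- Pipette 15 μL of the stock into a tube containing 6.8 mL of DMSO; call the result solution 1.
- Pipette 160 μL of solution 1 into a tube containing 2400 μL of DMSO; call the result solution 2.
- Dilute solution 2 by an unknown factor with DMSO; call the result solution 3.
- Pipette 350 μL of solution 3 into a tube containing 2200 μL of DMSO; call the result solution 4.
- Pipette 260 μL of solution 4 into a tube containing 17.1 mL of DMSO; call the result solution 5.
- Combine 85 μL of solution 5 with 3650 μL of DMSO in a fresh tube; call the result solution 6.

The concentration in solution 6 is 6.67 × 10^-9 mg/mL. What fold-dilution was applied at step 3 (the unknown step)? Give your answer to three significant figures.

7.72-fold

Step 1: 15 μL + 6.8 mL = 6815 μL total → factor 6815/15 = 454.33
Step 2: 160 μL + 2400 μL = 2560 μL total → factor 2560/160 = 16
Step 3: unknown factor x
Step 4: 350 μL + 2200 μL = 2550 μL total → factor 2550/350 = 7.2857
Step 5: 260 μL + 17.1 mL = 17360 μL total → factor 17360/260 = 66.769
Step 6: 85 μL + 3650 μL = 3735 μL total → factor 3735/85 = 43.941
Product of known-step factors = 1.5539 × 10^8
Overall factor = 8.00 mg/mL / (6.67 × 10^-9 mg/mL) = 1.1994 × 10^9
x = 1.1994 × 10^9 / 1.5539 × 10^8 = 7.72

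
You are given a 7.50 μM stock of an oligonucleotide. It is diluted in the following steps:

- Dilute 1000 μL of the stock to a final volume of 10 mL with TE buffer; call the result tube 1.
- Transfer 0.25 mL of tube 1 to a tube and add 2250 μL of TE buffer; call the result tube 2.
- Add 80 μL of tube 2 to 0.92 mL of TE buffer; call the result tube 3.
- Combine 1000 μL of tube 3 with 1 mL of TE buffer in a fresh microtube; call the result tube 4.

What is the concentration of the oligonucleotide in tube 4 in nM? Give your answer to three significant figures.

Step 1: 1000 μL brought to 10 mL → factor 10000/1000 = 10
Step 2: 0.25 mL + 2250 μL = 2.5 mL total → factor 2.5/0.25 = 10
Step 3: 80 μL + 0.92 mL = 1000 μL total → factor 1000/80 = 12.5
Step 4: 1000 μL + 1 mL = 2000 μL total → factor 2000/1000 = 2
Overall dilution factor = 10 × 10 × 12.5 × 2 = 2500
Final = 7.50 μM / 2500 = 0.003000 μM = 3.00 nM

3.00 nM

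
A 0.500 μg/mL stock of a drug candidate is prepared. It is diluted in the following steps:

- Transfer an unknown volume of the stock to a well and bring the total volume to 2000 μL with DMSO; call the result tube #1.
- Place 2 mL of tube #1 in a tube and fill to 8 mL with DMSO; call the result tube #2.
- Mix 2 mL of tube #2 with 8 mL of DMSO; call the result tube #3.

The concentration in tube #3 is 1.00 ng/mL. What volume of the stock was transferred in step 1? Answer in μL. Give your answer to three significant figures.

Step 1: v brought to 2000 μL → factor = 2000 μL/v
Step 2: 2 mL brought to 8 mL → factor 8/2 = 4
Step 3: 2 mL + 8 mL = 10 mL total → factor 10/2 = 5
Product of known-step factors = 20
Overall factor = 0.500 μg/mL / (1.00 ng/mL) = 500
Step-1 factor = 500 / 20 = 25
v = 2000 μL / 25 = 80.0 μL

80.0 μL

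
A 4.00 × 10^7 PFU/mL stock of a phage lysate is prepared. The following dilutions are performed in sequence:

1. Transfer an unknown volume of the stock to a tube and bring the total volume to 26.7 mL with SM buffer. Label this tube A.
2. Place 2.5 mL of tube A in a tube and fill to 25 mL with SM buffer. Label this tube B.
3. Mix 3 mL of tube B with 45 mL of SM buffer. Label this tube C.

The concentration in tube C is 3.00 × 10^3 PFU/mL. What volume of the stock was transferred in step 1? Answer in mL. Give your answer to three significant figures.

Step 1: v brought to 26.7 mL → factor = 26.7 mL/v
Step 2: 2.5 mL brought to 25 mL → factor 25/2.5 = 10
Step 3: 3 mL + 45 mL = 48 mL total → factor 48/3 = 16
Product of known-step factors = 160
Overall factor = 4.00 × 10^7 PFU/mL / (3.00 × 10^3 PFU/mL) = 13333
Step-1 factor = 13333 / 160 = 83.333
v = 26.7 mL / 83.333 = 0.320 mL

0.320 mL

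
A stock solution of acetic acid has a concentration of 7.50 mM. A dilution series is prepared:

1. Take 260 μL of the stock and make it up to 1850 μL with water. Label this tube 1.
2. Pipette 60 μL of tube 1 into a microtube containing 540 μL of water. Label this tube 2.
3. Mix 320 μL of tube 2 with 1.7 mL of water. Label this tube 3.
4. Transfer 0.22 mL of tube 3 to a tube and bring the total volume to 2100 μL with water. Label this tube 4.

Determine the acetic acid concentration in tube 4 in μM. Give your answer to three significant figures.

Step 1: 260 μL brought to 1850 μL → factor 1850/260 = 7.1154
Step 2: 60 μL + 540 μL = 600 μL total → factor 600/60 = 10
Step 3: 320 μL + 1.7 mL = 2020 μL total → factor 2020/320 = 6.3125
Step 4: 0.22 mL brought to 2100 μL → factor 2.1/0.22 = 9.5455
Overall dilution factor = 7.1154 × 10 × 6.3125 × 9.5455 = 4287.4
Final = 7.50 mM / 4287.4 = 0.001749 mM = 1.75 μM

1.75 μM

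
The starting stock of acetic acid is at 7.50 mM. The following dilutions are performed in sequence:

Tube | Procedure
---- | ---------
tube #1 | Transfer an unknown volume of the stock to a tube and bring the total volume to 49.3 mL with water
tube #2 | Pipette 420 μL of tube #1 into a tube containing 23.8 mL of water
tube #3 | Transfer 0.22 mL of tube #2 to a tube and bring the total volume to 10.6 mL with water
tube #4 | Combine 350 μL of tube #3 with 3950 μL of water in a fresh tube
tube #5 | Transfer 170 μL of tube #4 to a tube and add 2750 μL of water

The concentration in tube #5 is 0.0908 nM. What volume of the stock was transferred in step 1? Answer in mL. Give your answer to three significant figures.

Step 1: v brought to 49.3 mL → factor = 49.3 mL/v
Step 2: 420 μL + 23.8 mL = 24220 μL total → factor 24220/420 = 57.667
Step 3: 0.22 mL brought to 10.6 mL → factor 10.6/0.22 = 48.182
Step 4: 350 μL + 3950 μL = 4300 μL total → factor 4300/350 = 12.286
Step 5: 170 μL + 2750 μL = 2920 μL total → factor 2920/170 = 17.176
Product of known-step factors = 5.8633 × 10^5
Overall factor = 7.50 mM / (0.0908 nM) = 8.2599 × 10^7
Step-1 factor = 8.2599 × 10^7 / 5.8633 × 10^5 = 140.87
v = 49.3 mL / 140.87 = 0.350 mL

0.350 mL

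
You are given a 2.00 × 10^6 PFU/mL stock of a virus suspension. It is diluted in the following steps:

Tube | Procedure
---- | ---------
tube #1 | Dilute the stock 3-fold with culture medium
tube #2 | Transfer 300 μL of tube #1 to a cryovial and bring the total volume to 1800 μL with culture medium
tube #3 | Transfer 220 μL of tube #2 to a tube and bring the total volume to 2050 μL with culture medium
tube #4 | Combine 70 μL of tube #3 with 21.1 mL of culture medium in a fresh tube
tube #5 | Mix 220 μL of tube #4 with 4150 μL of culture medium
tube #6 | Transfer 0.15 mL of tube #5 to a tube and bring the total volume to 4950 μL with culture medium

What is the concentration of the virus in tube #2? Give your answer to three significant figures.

Step 1: 3-fold → factor 3
Step 2: 300 μL brought to 1800 μL → factor 1800/300 = 6
Dilution factor through tube #2 = 3 × 6 = 18
[tube #2] = 2.00 × 10^6 PFU/mL / 18 = 1.11 × 10^5 PFU/mL

1.11 × 10^5 PFU/mL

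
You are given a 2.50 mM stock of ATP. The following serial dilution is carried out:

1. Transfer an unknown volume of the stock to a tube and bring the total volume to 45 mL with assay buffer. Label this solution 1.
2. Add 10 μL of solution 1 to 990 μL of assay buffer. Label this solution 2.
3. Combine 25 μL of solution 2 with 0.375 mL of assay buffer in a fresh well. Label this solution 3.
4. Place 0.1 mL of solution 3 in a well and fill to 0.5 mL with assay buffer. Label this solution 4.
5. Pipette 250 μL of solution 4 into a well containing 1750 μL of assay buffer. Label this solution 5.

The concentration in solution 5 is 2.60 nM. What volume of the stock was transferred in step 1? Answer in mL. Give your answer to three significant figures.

3.00 mL

Step 1: v brought to 45 mL → factor = 45 mL/v
Step 2: 10 μL + 990 μL = 1000 μL total → factor 1000/10 = 100
Step 3: 25 μL + 0.375 mL = 400 μL total → factor 400/25 = 16
Step 4: 0.1 mL brought to 0.5 mL → factor 0.5/0.1 = 5
Step 5: 250 μL + 1750 μL = 2000 μL total → factor 2000/250 = 8
Product of known-step factors = 64000
Overall factor = 2.50 mM / (2.60 nM) = 9.6154 × 10^5
Step-1 factor = 9.6154 × 10^5 / 64000 = 15.024
v = 45 mL / 15.024 = 3.00 mL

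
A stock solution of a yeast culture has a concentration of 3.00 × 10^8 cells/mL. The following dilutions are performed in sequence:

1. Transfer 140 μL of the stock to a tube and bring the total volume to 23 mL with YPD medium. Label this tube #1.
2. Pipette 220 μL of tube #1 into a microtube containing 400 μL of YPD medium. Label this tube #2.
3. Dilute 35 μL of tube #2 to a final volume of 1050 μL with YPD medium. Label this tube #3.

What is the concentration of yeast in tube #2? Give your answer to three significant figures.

Step 1: 140 μL brought to 23 mL → factor 23000/140 = 164.29
Step 2: 220 μL + 400 μL = 620 μL total → factor 620/220 = 2.8182
Dilution factor through tube #2 = 164.29 × 2.8182 = 462.99
[tube #2] = 3.00 × 10^8 cells/mL / 462.99 = 6.48 × 10^5 cells/mL

6.48 × 10^5 cells/mL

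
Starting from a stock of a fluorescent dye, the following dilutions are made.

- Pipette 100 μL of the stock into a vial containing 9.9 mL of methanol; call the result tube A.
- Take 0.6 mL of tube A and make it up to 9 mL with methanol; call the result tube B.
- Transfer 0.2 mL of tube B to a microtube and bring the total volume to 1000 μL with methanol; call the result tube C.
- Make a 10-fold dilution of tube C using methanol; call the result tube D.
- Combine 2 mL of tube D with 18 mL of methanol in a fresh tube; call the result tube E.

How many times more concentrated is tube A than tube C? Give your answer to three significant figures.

Step 1: 100 μL + 9.9 mL = 10000 μL total → factor 10000/100 = 100
Step 2: 0.6 mL brought to 9 mL → factor 9/0.6 = 15
Step 3: 0.2 mL brought to 1000 μL → factor 1/0.2 = 5
Dilution factor to tube A = 100; to tube C = 7500
[tube A]/[tube C] = (factor to tube C)/(factor to tube A) = 7500/100 = 75.0

75.0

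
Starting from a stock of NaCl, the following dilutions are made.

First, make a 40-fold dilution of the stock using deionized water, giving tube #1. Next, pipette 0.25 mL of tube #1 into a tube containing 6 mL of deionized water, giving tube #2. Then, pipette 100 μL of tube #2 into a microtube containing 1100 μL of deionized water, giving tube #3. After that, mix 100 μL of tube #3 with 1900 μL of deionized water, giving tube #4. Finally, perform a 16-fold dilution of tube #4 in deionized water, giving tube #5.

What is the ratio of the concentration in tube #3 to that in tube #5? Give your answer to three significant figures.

320

Step 1: 40-fold → factor 40
Step 2: 0.25 mL + 6 mL = 6.25 mL total → factor 6.25/0.25 = 25
Step 3: 100 μL + 1100 μL = 1200 μL total → factor 1200/100 = 12
Step 4: 100 μL + 1900 μL = 2000 μL total → factor 2000/100 = 20
Step 5: 16-fold → factor 16
Dilution factor to tube #3 = 12000; to tube #5 = 3.84 × 10^6
[tube #3]/[tube #5] = (factor to tube #5)/(factor to tube #3) = 3.84 × 10^6/12000 = 320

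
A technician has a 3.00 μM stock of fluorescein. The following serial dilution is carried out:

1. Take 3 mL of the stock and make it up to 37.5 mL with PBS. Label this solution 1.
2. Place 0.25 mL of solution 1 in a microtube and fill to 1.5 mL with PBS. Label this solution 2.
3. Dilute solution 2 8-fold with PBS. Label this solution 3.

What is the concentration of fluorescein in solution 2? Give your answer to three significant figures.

0.0400 μM

Step 1: 3 mL brought to 37.5 mL → factor 37.5/3 = 12.5
Step 2: 0.25 mL brought to 1.5 mL → factor 1.5/0.25 = 6
Dilution factor through solution 2 = 12.5 × 6 = 75
[solution 2] = 3.00 μM / 75 = 0.0400 μM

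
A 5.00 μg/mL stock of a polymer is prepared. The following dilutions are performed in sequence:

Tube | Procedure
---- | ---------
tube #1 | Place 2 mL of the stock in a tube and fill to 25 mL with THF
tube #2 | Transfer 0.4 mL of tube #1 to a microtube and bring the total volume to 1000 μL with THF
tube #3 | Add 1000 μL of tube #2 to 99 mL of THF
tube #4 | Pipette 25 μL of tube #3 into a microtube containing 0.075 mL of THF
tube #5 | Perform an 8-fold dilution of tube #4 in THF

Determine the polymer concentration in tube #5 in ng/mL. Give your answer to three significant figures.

0.0500 ng/mL

Step 1: 2 mL brought to 25 mL → factor 25/2 = 12.5
Step 2: 0.4 mL brought to 1000 μL → factor 1/0.4 = 2.5
Step 3: 1000 μL + 99 mL = 1 × 10^5 μL total → factor 1 × 10^5/1000 = 100
Step 4: 25 μL + 0.075 mL = 100 μL total → factor 100/25 = 4
Step 5: 8-fold → factor 8
Overall dilution factor = 12.5 × 2.5 × 100 × 4 × 8 = 1 × 10^5
Final = 5.00 μg/mL / 1 × 10^5 = 5.000 × 10^-5 μg/mL = 0.0500 ng/mL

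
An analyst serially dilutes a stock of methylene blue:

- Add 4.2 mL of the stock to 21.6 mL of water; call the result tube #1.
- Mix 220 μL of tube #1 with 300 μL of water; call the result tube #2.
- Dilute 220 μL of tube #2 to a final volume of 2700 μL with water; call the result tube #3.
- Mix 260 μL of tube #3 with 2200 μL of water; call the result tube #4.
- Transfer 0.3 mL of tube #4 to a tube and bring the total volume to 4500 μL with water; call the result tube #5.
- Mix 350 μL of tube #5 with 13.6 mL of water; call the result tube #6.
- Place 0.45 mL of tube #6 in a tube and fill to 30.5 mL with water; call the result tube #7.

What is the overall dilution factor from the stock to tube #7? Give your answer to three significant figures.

Step 1: 4.2 mL + 21.6 mL = 25.8 mL total → factor 25.8/4.2 = 6.1429
Step 2: 220 μL + 300 μL = 520 μL total → factor 520/220 = 2.3636
Step 3: 220 μL brought to 2700 μL → factor 2700/220 = 12.273
Step 4: 260 μL + 2200 μL = 2460 μL total → factor 2460/260 = 9.4615
Step 5: 0.3 mL brought to 4500 μL → factor 4.5/0.3 = 15
Step 6: 350 μL + 13.6 mL = 13950 μL total → factor 13950/350 = 39.857
Step 7: 0.45 mL brought to 30.5 mL → factor 30.5/0.45 = 67.778
Overall dilution factor = 6.1429 × 2.3636 × 12.273 × 9.4615 × 15 × 39.857 × 67.778 = 6.8319 × 10^7

6.83 × 10^7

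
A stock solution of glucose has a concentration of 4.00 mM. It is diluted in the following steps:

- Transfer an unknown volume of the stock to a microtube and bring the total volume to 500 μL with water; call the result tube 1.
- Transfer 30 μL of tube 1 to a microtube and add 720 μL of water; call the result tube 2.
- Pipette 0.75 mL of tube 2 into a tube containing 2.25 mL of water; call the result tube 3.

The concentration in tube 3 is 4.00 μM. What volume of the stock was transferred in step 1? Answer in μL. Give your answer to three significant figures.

50.0 μL

Step 1: v brought to 500 μL → factor = 500 μL/v
Step 2: 30 μL + 720 μL = 750 μL total → factor 750/30 = 25
Step 3: 0.75 mL + 2.25 mL = 3 mL total → factor 3/0.75 = 4
Product of known-step factors = 100
Overall factor = 4.00 mM / (4.00 μM) = 1000
Step-1 factor = 1000 / 100 = 10
v = 500 μL / 10 = 50.0 μL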